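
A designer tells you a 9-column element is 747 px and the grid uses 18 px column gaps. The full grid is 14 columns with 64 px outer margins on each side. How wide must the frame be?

1300 px

9 columns + 8 column gaps: 9c + 8·18 = 747.
9c = 747 − 144 = 603, so c = 67 px.
Adding margins, columns and gutters: 128 + 938 + 234 = 1300 px.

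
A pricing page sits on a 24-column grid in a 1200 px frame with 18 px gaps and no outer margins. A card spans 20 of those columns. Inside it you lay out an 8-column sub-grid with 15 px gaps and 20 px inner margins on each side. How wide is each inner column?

106.5 px

24c + 23·18 = 1200 → 24c = 786 → c = 32.75 px.
20-column span = 20·32.75 + 19·18 = 997 px.
Inner content = 997 − 2·20 = 957 px.
8 columns + 7 gaps: 8d + 7·15 = 957.
8d = 957 − 105 = 852, so d = 106.5 px.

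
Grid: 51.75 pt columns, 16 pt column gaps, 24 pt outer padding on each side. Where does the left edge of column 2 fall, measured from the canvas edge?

Column 2 starts at margin + 1·(column + gutter) = 24 + 1·67.75 = 91.75 pt.

91.75 pt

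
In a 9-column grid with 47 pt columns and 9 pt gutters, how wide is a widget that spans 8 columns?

Span of 8: 8·47 + 7·9 = 376 + 63 = 439 pt.

439 pt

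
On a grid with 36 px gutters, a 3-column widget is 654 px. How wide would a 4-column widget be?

884 px

3 columns + 2 gutters: 3c + 2·36 = 654.
3c = 654 − 72 = 582, so c = 194 px.
4-column span = 4·194 + 3·36 = 884 px.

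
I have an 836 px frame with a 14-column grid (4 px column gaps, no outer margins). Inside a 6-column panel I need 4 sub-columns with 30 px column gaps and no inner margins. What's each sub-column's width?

66.5 px

14 columns + 13 column gaps: 14c + 13·4 = 836.
14c = 836 − 52 = 784, so c = 56 px.
Span of 6: 6·56 + 5·4 = 336 + 20 = 356 px.
4d + 3·30 = 356 → 4d = 266 → d = 66.5 px.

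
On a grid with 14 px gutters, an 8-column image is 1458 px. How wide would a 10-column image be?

1826 px

1458 − 7·14 = 1360; ÷8 gives c = 170 px.
10 columns plus 9 gutters: 1700 + 126 = 1826 px.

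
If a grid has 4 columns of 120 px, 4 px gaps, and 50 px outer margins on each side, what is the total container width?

592 px

Total width: 2·50 + 4·120 + 3·4 = 592 px.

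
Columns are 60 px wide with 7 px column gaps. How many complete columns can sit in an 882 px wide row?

Each extra column adds 60 + 7 = 67 px.
(882 + 7) / 67 = 13.27, so 13 columns fit.

13 columns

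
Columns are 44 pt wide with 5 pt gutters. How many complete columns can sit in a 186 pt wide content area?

3 columns

Each extra column adds 44 + 5 = 49 pt.
(186 + 5) / 49 = 3.90, so 3 columns fit.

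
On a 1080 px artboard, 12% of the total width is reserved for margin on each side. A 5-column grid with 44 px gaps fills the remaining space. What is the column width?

128.96 px

1080 × (1 − 2·12%) = 1080 × 76% = 820.8 px for the columns.
5c + 4·44 = 820.8 → 5c = 644.8 → c = 128.96 px.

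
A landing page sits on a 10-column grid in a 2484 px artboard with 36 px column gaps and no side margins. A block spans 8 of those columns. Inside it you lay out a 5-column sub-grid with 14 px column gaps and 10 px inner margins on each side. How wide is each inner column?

10c + 9·36 = 2484 → 10c = 2160 → c = 216 px.
8 columns plus 7 column gaps: 1728 + 252 = 1980 px.
Inner content = 1980 − 2·10 = 1960 px.
5d + 4·14 = 1960 → 5d = 1904 → d = 380.8 px.

380.8 px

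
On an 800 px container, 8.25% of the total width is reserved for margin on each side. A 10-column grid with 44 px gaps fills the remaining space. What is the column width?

27.2 px

800 × (1 − 2·8.25%) = 800 × 83.5% = 668 px for the columns.
Subtracting 9 gaps of 44 leaves 272 for 10 columns, so c = 27.2 px.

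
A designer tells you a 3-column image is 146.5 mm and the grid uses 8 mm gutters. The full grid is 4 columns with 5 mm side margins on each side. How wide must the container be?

Subtracting 2 gutters of 8 leaves 130.5 for 3 columns, so c = 43.5 mm.
Total width: 2·5 + 4·43.5 + 3·8 = 208 mm.

208 mm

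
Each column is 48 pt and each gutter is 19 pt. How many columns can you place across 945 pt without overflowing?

14 columns: 14·48 + 13·19 = 919 pt ≤ 945.
15 columns: 986 pt > 945. So 14.

14 columns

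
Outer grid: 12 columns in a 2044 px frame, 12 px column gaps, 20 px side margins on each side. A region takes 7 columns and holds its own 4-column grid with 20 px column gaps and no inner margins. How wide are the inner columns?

276 px

Take off 40 px of margins, leaving 2004 px.
2004 − 11·12 = 1872; ÷12 gives c = 156 px.
Span of 7: 7·156 + 6·12 = 1092 + 72 = 1164 px.
Subtracting 3 column gaps of 20 leaves 1104 for 4 columns, so d = 276 px.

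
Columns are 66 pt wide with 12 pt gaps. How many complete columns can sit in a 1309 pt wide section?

16 columns

Each extra column adds 66 + 12 = 78 pt.
(1309 + 12) / 78 = 16.94, so 16 columns fit.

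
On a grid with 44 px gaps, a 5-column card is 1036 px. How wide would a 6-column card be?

1252 px

1036 − 4·44 = 860; ÷5 gives c = 172 px.
6-column span = 6·172 + 5·44 = 1252 px.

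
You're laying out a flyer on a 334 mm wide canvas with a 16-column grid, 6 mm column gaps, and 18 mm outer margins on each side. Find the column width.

Take off 36 mm of margins, leaving 298 mm.
16 columns + 15 column gaps: 16c + 15·6 = 298.
16c = 298 − 90 = 208, so c = 13 mm.

13 mm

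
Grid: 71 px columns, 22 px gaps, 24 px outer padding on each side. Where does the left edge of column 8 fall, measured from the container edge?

Column 8 starts at margin + 7·(column + gutter) = 24 + 7·93 = 675 px.

675 px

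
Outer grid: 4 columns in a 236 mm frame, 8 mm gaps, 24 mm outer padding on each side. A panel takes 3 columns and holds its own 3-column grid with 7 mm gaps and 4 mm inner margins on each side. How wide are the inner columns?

39 mm

Subtract both margins: 236 − 2·24 = 188 mm.
Subtracting 3 gaps of 8 leaves 164 for 4 columns, so c = 41 mm.
3-column span = 3·41 + 2·8 = 139 mm.
Inner content = 139 − 2·4 = 131 mm.
3 columns + 2 gaps: 3d + 2·7 = 131.
3d = 131 − 14 = 117, so d = 39 mm.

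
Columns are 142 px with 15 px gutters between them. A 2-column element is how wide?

2 columns plus 1 gutter: 284 + 15 = 299 px.

299 px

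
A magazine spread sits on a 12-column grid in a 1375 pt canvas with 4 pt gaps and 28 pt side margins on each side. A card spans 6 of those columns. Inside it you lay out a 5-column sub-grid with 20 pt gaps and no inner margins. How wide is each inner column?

115.5 pt

Outer content = 1375 − 2·28 = 1319 pt.
12 columns + 11 gaps: 12c + 11·4 = 1319.
12c = 1319 − 44 = 1275, so c = 106.25 pt.
6 columns plus 5 gaps: 637.5 + 20 = 657.5 pt.
5d + 4·20 = 657.5 → 5d = 577.5 → d = 115.5 pt.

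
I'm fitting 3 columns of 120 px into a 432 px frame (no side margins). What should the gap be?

36 px

3 columns take 3·120 = 360 px; remaining 72 splits into 2 gaps.
g = 72 / 2 = 36 px.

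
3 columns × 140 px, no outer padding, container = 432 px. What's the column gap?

6 px

3·140 + 2g = 432 → 2g = 12 → g = 6 px.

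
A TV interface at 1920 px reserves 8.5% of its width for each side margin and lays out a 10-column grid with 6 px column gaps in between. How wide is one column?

153.96 px

Margins: 8.5% × 1920 = 163.2 px each, so content = 1920 − 326.4 = 1593.6 px.
10 columns + 9 column gaps: 10c + 9·6 = 1593.6.
10c = 1593.6 − 54 = 1539.6, so c = 153.96 px.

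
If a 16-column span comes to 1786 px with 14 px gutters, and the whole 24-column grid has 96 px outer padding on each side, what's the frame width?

2878 px

1786 − 15·14 = 1576; ÷16 gives c = 98.5 px.
Adding margins, columns and gutters: 192 + 2364 + 322 = 2878 px.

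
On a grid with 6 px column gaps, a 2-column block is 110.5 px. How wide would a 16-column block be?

926 px

110.5 − 1·6 = 104.5; ÷2 gives c = 52.25 px.
16 columns plus 15 column gaps: 836 + 90 = 926 px.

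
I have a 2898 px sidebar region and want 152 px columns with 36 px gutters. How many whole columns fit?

Each extra column adds 152 + 36 = 188 px.
(2898 + 36) / 188 = 15.61, so 15 columns fit.

15 columns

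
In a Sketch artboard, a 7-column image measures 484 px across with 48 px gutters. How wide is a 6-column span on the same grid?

408 px

484 − 6·48 = 196; ÷7 gives c = 28 px.
6-column span = 6·28 + 5·48 = 408 px.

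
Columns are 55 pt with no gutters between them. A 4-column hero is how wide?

220 pt

With no gutters, 4 columns span 4·55 = 220 pt.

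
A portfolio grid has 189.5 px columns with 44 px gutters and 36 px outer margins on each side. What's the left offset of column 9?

1904 px

Each column+gutter stride is 233.5 px; 8 of them past the 36 px margin is 36 + 1868 = 1904 px.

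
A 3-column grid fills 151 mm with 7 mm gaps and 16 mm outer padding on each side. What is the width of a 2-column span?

77 mm

Content width = 151 − 2·16 = 119 mm.
Subtracting 2 gaps of 7 leaves 105 for 3 columns, so c = 35 mm.
2-column span = 2·35 + 1·7 = 77 mm.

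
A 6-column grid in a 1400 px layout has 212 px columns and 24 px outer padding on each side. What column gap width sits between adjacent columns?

16 px

Content width = 1400 − 2·24 = 1352 px.
6 columns take 6·212 = 1272 px; remaining 80 splits into 5 column gaps.
g = 80 / 5 = 16 px.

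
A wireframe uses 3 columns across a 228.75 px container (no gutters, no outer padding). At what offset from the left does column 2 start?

228.75 / 3 = 76.25 px per column.
Before column 2: 1 column + 1 gutter.
Offset = 1·(76.25 + 0) = 1·76.25 = 76.25 px.

76.25 px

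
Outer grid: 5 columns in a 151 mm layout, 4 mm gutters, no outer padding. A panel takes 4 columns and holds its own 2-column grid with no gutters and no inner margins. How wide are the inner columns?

5 columns + 4 gutters: 5c + 4·4 = 151.
5c = 151 − 16 = 135, so c = 27 mm.
4 columns plus 3 gutters: 108 + 12 = 120 mm.
2d = 120 → d = 60 mm.

60 mm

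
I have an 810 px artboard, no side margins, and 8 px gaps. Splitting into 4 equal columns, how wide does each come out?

4 columns + 3 gaps: 4c + 3·8 = 810.
4c = 810 − 24 = 786, so c = 196.5 px.

196.5 px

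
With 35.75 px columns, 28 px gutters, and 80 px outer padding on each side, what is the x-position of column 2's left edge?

Each column+gutter stride is 63.75 px; 1 of them past the 80 px margin is 80 + 63.75 = 143.75 px.

143.75 px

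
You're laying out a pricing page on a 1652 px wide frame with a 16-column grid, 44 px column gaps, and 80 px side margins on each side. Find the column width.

52 px

Inside the margins: 1652 − 160 = 1492 px.
1492 − 15·44 = 832; ÷16 gives c = 52 px.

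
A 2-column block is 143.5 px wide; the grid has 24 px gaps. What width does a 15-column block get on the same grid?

1232.25 px

Subtracting 1 gap of 24 leaves 119.5 for 2 columns, so c = 59.75 px.
Span of 15: 15·59.75 + 14·24 = 896.25 + 336 = 1232.25 px.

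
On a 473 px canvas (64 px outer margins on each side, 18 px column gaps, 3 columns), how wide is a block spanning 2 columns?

Take off 128 px of margins, leaving 345 px.
Subtracting 2 column gaps of 18 leaves 309 for 3 columns, so c = 103 px.
Span of 2: 2·103 + 1·18 = 206 + 18 = 224 px.

224 px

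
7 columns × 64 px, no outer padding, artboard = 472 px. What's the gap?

Columns use 448 px, leaving 24 px across 6 gaps = 4 px each.

4 px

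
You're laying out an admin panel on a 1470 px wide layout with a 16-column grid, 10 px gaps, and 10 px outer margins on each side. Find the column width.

Take off 20 px of margins, leaving 1450 px.
1450 − 15·10 = 1300; ÷16 gives c = 81.25 px.

81.25 px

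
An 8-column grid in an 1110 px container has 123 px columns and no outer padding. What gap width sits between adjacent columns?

8·123 + 7g = 1110 → 7g = 126 → g = 18 px.

18 px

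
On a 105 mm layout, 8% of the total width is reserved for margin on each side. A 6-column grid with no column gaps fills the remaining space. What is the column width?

14.7 mm

Margins: 8% × 105 = 8.4 mm each, so content = 105 − 16.8 = 88.2 mm.
With no column gaps, each column is 88.2/6 = 14.7 mm.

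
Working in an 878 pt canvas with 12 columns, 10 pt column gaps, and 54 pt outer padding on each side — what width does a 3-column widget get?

185 pt

Inside the margins: 878 − 108 = 770 pt.
Subtracting 11 column gaps of 10 leaves 660 for 12 columns, so c = 55 pt.
3 columns plus 2 column gaps: 165 + 20 = 185 pt.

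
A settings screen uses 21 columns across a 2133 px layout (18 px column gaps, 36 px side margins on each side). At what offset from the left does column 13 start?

Take off 72 px of margins, leaving 2061 px.
2061 − 20·18 = 1701; ÷21 gives c = 81 px.
Each column+gutter stride is 99 px; 12 of them past the 36 px margin is 36 + 1188 = 1224 px.

1224 px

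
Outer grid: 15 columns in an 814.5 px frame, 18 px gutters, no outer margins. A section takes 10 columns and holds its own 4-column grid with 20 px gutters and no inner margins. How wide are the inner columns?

15c + 14·18 = 814.5 → 15c = 562.5 → c = 37.5 px.
10 columns plus 9 gutters: 375 + 162 = 537 px.
4d + 3·20 = 537 → 4d = 477 → d = 119.25 px.

119.25 px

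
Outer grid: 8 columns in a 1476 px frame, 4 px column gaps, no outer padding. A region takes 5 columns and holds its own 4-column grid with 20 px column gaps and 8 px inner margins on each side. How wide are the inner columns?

8 columns + 7 column gaps: 8c + 7·4 = 1476.
8c = 1476 − 28 = 1448, so c = 181 px.
5 columns plus 4 column gaps: 905 + 16 = 921 px.
Inner content = 921 − 2·8 = 905 px.
4d + 3·20 = 905 → 4d = 845 → d = 211.25 px.

211.25 px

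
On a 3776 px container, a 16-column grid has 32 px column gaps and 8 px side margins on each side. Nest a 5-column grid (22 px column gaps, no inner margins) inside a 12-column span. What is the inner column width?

Outer content = 3776 − 2·8 = 3760 px.
Subtracting 15 column gaps of 32 leaves 3280 for 16 columns, so c = 205 px.
Span of 12: 12·205 + 11·32 = 2460 + 352 = 2812 px.
5 columns + 4 column gaps: 5d + 4·22 = 2812.
5d = 2812 − 88 = 2724, so d = 544.8 px.

544.8 px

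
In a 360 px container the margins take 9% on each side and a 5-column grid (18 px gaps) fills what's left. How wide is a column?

44.64 px

Margins: 9% × 360 = 32.4 px each, so content = 360 − 64.8 = 295.2 px.
5 columns + 4 gaps: 5c + 4·18 = 295.2.
5c = 295.2 − 72 = 223.2, so c = 44.64 px.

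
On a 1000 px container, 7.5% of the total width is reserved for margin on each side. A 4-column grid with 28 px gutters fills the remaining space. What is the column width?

Each margin = 7.5% of 1000 = 75 px; content = 1000 − 2·75 = 850 px.
850 − 3·28 = 766; ÷4 gives c = 191.5 px.

191.5 px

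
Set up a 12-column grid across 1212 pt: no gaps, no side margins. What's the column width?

With no gaps, each column is 1212/12 = 101 pt.

101 pt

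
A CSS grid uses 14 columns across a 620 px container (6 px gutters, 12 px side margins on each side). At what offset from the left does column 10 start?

Content = 620 − 2·12 = 596 px.
596 − 13·6 = 518; ÷14 gives c = 37 px.
Column 10 starts at margin + 9·(column + gutter) = 12 + 9·43 = 399 px.

399 px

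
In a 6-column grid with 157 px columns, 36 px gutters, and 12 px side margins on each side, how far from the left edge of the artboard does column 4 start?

Before column 4: the margin + 3 columns + 3 gutters.
Offset = 12 + 3·(157 + 36) = 12 + 579 = 591 px.

591 px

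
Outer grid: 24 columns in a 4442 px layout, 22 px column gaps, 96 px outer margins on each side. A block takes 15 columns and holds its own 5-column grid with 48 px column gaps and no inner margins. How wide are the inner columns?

Outer content = 4442 − 2·96 = 4250 px.
24 columns + 23 column gaps: 24c + 23·22 = 4250.
24c = 4250 − 506 = 3744, so c = 156 px.
15 columns plus 14 column gaps: 2340 + 308 = 2648 px.
5 columns + 4 column gaps: 5d + 4·48 = 2648.
5d = 2648 − 192 = 2456, so d = 491.2 px.

491.2 px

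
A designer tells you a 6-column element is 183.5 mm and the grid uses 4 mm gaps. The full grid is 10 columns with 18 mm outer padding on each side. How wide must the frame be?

344.5 mm

6c + 5·4 = 183.5 → 6c = 163.5 → c = 27.25 mm.
Adding margins, columns and gutters: 36 + 272.5 + 36 = 344.5 mm.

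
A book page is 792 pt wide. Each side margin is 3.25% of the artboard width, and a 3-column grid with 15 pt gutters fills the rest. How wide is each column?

Each margin = 3.25% of 792 = 25.74 pt; content = 792 − 2·25.74 = 740.52 pt.
740.52 − 2·15 = 710.52; ÷3 gives c = 236.84 pt.

236.84 pt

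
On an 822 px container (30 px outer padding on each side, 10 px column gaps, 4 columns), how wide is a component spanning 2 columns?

Take off 60 px of margins, leaving 762 px.
4 columns + 3 column gaps: 4c + 3·10 = 762.
4c = 762 − 30 = 732, so c = 183 px.
2 columns plus 1 column gap: 366 + 10 = 376 px.

376 px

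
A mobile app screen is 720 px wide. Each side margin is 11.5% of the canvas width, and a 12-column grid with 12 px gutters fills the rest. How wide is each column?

35.2 px

720 × (1 − 2·11.5%) = 720 × 77% = 554.4 px for the columns.
12c + 11·12 = 554.4 → 12c = 422.4 → c = 35.2 px.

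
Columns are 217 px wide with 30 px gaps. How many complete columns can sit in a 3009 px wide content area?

12 columns: 12·217 + 11·30 = 2934 px ≤ 3009.
13 columns: 3181 px > 3009. So 12.

12 columns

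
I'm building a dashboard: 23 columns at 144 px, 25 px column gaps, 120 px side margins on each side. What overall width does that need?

4102 px

Total width: 2·120 + 23·144 + 22·25 = 4102 px.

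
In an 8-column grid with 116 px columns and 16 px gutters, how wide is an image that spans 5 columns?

5 columns plus 4 gutters: 580 + 64 = 644 px.

644 px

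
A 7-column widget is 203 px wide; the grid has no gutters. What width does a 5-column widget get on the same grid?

With no gutters, each column is 203/7 = 29 px.
5-column span = 5·29 = 145 px.

145 px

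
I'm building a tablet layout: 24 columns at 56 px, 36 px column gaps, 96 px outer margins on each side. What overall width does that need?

2364 px

Total width: 2·96 + 24·56 + 23·36 = 2364 px.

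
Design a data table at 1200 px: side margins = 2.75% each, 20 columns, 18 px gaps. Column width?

1200 × (1 − 2·2.75%) = 1200 × 94.5% = 1134 px for the columns.
1134 − 19·18 = 792; ÷20 gives c = 39.6 px.

39.6 px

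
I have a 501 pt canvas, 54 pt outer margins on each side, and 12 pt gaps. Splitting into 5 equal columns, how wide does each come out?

Take off 108 pt of margins, leaving 393 pt.
5c + 4·12 = 393 → 5c = 345 → c = 69 pt.

69 pt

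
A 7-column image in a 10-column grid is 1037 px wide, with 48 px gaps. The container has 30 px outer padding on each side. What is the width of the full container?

1562 px

7c + 6·48 = 1037 → 7c = 749 → c = 107 px.
Total width: 2·30 + 10·107 + 9·48 = 1562 px.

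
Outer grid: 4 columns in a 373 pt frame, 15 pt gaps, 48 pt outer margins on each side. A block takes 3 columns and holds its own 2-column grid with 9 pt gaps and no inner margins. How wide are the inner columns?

Inside the margins: 373 − 96 = 277 pt.
Subtracting 3 gaps of 15 leaves 232 for 4 columns, so c = 58 pt.
3-column span = 3·58 + 2·15 = 204 pt.
2d + 1·9 = 204 → 2d = 195 → d = 97.5 pt.

97.5 pt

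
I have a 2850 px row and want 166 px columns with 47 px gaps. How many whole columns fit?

13 columns: 13·166 + 12·47 = 2722 px ≤ 2850.
14 columns: 2935 px > 2850. So 13.

13 columns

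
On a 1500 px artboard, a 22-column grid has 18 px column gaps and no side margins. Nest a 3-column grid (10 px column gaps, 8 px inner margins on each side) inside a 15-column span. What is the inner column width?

Subtracting 21 column gaps of 18 leaves 1122 for 22 columns, so c = 51 px.
Span of 15: 15·51 + 14·18 = 765 + 252 = 1017 px.
Inner content = 1017 − 2·8 = 1001 px.
1001 − 2·10 = 981; ÷3 gives d = 327 px.

327 px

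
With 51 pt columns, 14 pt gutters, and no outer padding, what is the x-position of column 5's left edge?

260 pt

Each column+gutter stride is 65 pt; with no margin, 4 of them is 260 pt.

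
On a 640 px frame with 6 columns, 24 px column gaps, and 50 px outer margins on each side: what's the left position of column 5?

Inside the margins: 640 − 100 = 540 px.
6c + 5·24 = 540 → 6c = 420 → c = 70 px.
Before column 5: the margin + 4 columns + 4 column gaps.
Offset = 50 + 4·(70 + 24) = 50 + 376 = 426 px.

426 px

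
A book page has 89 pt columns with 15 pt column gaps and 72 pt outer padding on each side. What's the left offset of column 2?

176 pt

Each column+gutter stride is 104 pt; 1 of them past the 72 pt margin is 72 + 104 = 176 pt.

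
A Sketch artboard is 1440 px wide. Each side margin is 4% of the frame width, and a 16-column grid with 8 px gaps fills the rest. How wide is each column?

Each margin = 4% of 1440 = 57.6 px; content = 1440 − 2·57.6 = 1324.8 px.
16c + 15·8 = 1324.8 → 16c = 1204.8 → c = 75.3 px.

75.3 px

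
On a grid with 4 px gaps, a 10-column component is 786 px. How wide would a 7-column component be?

10 columns + 9 gaps: 10c + 9·4 = 786.
10c = 786 − 36 = 750, so c = 75 px.
7 columns plus 6 gaps: 525 + 24 = 549 px.

549 px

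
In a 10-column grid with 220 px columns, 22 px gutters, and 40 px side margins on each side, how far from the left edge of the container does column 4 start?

Column 4 starts at margin + 3·(column + gutter) = 40 + 3·242 = 766 px.

766 px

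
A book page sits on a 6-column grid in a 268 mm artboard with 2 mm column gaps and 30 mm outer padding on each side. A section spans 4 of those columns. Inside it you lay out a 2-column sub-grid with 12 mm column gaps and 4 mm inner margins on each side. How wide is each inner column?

59 mm

Take off 60 mm of margins, leaving 208 mm.
6c + 5·2 = 208 → 6c = 198 → c = 33 mm.
4 columns plus 3 column gaps: 132 + 6 = 138 mm.
Inner content = 138 − 2·4 = 130 mm.
Subtracting 1 column gap of 12 leaves 118 for 2 columns, so d = 59 mm.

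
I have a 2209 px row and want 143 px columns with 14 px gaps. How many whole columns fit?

14 columns

k columns need k·143 + (k−1)·14 = k·157 − 14.
k·157 − 14 ≤ 2209 → k ≤ 2223 / 157 ≈ 14.16, so k = 14.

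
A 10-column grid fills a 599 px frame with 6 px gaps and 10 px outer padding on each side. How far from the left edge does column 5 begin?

Content = 599 − 2·10 = 579 px.
10c + 9·6 = 579 → 10c = 525 → c = 52.5 px.
Column 5 starts at margin + 4·(column + gutter) = 10 + 4·58.5 = 244 px.

244 px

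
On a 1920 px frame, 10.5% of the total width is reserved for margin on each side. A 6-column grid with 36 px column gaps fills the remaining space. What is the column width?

222.8 px

Each margin = 10.5% of 1920 = 201.6 px; content = 1920 − 2·201.6 = 1516.8 px.
6c + 5·36 = 1516.8 → 6c = 1336.8 → c = 222.8 px.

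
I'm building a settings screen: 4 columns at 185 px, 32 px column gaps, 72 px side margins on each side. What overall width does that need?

980 px

Artboard = 2·72 + 4·185 + 3·32 = 144 + 740 + 96 = 980 px.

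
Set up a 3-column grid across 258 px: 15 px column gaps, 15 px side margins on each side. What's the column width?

66 px

Inside the margins: 258 − 30 = 228 px.
Subtracting 2 column gaps of 15 leaves 198 for 3 columns, so c = 66 px.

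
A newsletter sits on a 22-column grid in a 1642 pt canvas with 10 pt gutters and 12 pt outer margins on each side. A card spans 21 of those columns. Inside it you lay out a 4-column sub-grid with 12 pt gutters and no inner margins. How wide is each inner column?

Outer content = 1642 − 2·12 = 1618 pt.
22c + 21·10 = 1618 → 22c = 1408 → c = 64 pt.
Span of 21: 21·64 + 20·10 = 1344 + 200 = 1544 pt.
1544 − 3·12 = 1508; ÷4 gives d = 377 pt.

377 pt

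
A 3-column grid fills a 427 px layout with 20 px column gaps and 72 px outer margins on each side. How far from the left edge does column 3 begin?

Content = 427 − 2·72 = 283 px.
283 − 2·20 = 243; ÷3 gives c = 81 px.
Column 3 starts at margin + 2·(column + gutter) = 72 + 2·101 = 274 px.

274 px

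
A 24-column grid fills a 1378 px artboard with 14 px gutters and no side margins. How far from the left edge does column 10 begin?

24c + 23·14 = 1378 → 24c = 1056 → c = 44 px.
Before column 10: 9 columns + 9 gutters.
Offset = 9·(44 + 14) = 9·58 = 522 px.

522 px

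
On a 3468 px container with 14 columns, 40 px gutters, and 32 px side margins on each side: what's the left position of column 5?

Inside the margins: 3468 − 64 = 3404 px.
14c + 13·40 = 3404 → 14c = 2884 → c = 206 px.
Each column+gutter stride is 246 px; 4 of them past the 32 px margin is 32 + 984 = 1016 px.

1016 px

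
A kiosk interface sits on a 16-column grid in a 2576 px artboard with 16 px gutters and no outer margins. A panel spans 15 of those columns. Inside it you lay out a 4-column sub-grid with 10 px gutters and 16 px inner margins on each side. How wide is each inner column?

2576 − 15·16 = 2336; ÷16 gives c = 146 px.
15-column span = 15·146 + 14·16 = 2414 px.
Inner content = 2414 − 2·16 = 2382 px.
4 columns + 3 gutters: 4d + 3·10 = 2382.
4d = 2382 − 30 = 2352, so d = 588 px.

588 px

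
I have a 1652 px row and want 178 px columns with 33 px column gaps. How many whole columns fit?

Each extra column adds 178 + 33 = 211 px.
(1652 + 33) / 211 = 7.99, so 7 columns fit.

7 columns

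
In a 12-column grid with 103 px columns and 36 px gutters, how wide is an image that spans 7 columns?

937 px

7-column span = 7·103 + 6·36 = 937 px.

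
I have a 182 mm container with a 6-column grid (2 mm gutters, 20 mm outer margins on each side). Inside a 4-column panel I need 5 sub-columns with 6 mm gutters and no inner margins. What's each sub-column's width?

Subtract both margins: 182 − 2·20 = 142 mm.
6c + 5·2 = 142 → 6c = 132 → c = 22 mm.
4-column span = 4·22 + 3·2 = 94 mm.
Subtracting 4 gutters of 6 leaves 70 for 5 columns, so d = 14 mm.

14 mm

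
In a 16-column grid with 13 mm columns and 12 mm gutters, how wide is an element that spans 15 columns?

15 columns plus 14 gutters: 195 + 168 = 363 mm.

363 mm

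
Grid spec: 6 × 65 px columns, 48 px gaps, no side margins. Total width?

630 px

Container = 6·65 + 5·48 = 390 + 240 = 630 px.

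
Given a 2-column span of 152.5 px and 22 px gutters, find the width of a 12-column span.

1025 px

152.5 − 1·22 = 130.5; ÷2 gives c = 65.25 px.
12 columns plus 11 gutters: 783 + 242 = 1025 px.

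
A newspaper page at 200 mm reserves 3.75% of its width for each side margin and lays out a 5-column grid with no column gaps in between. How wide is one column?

200 × (1 − 2·3.75%) = 200 × 92.5% = 185 mm for the columns.
185 / 5 = 37 mm per column.

37 mm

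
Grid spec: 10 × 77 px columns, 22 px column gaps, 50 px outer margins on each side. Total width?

Adding margins, columns and gutters: 100 + 770 + 198 = 1068 px.

1068 px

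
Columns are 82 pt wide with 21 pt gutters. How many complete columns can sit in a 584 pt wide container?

5 columns

5 columns: 5·82 + 4·21 = 494 pt ≤ 584.
6 columns: 597 pt > 584. So 5.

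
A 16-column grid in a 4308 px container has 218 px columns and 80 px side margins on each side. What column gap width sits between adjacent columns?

44 px

Subtract both margins: 4308 − 2·80 = 4148 px.
16·218 + 15g = 4148 → 15g = 660 → g = 44 px.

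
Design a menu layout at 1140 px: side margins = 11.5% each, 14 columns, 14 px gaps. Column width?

Each margin = 11.5% of 1140 = 131.1 px; content = 1140 − 2·131.1 = 877.8 px.
877.8 − 13·14 = 695.8; ÷14 gives c = 49.7 px.

49.7 px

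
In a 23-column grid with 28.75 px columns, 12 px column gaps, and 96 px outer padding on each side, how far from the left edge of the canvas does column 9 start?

Each column+gutter stride is 40.75 px; 8 of them past the 96 px margin is 96 + 326 = 422 px.

422 px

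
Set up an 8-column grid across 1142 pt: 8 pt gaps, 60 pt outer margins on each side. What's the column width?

120.75 pt

Subtract both margins: 1142 − 2·60 = 1022 pt.
1022 − 7·8 = 966; ÷8 gives c = 120.75 pt.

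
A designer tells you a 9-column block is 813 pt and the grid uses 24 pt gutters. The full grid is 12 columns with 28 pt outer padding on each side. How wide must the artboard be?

9c + 8·24 = 813 → 9c = 621 → c = 69 pt.
Total width: 2·28 + 12·69 + 11·24 = 1148 pt.

1148 pt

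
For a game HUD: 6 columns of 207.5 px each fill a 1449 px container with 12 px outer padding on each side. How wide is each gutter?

Take off 24 px of margins, leaving 1425 px.
6·207.5 + 5g = 1425 → 5g = 180 → g = 36 px.

36 px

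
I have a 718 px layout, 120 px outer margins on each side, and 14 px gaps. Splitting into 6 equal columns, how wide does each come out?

68 px

Inside the margins: 718 − 240 = 478 px.
478 − 5·14 = 408; ÷6 gives c = 68 px.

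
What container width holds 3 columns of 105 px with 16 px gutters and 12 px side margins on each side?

371 px

Adding margins, columns and gutters: 24 + 315 + 32 = 371 px.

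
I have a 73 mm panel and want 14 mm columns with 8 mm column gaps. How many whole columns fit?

3 columns

3 columns: 3·14 + 2·8 = 58 mm ≤ 73.
4 columns: 80 mm > 73. So 3.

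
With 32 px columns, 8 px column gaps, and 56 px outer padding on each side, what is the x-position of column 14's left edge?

Column 14 starts at margin + 13·(column + gutter) = 56 + 13·40 = 576 px.

576 px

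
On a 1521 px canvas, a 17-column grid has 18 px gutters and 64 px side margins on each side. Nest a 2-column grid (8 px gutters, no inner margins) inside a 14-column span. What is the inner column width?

568 px

Subtract both margins: 1521 − 2·64 = 1393 px.
1393 − 16·18 = 1105; ÷17 gives c = 65 px.
14 columns plus 13 gutters: 910 + 234 = 1144 px.
1144 − 1·8 = 1136; ÷2 gives d = 568 px.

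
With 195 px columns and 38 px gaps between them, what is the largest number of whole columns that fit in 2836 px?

12 columns

12 columns: 12·195 + 11·38 = 2758 px ≤ 2836.
13 columns: 2991 px > 2836. So 12.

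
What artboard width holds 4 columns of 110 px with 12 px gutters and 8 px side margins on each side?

Adding margins, columns and gutters: 16 + 440 + 36 = 492 px.

492 px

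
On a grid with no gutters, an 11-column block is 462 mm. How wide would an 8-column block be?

462 / 11 = 42 mm per column.
8-column span = 8·42 = 336 mm.

336 mm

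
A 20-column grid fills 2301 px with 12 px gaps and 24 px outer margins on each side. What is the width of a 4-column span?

441 px

Inside the margins: 2301 − 48 = 2253 px.
20c + 19·12 = 2253 → 20c = 2025 → c = 101.25 px.
Span of 4: 4·101.25 + 3·12 = 405 + 36 = 441 px.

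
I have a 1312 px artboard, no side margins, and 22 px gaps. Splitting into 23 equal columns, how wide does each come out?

23c + 22·22 = 1312 → 23c = 828 → c = 36 px.

36 px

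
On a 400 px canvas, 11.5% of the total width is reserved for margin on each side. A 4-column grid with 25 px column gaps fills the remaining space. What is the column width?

58.25 px

Margins: 11.5% × 400 = 46 px each, so content = 400 − 92 = 308 px.
Subtracting 3 column gaps of 25 leaves 233 for 4 columns, so c = 58.25 px.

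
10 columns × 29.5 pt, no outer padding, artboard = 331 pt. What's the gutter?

10·29.5 + 9g = 331 → 9g = 36 → g = 4 pt.

4 pt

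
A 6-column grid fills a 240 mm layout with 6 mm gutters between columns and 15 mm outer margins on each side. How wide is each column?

30 mm

Inside the margins: 240 − 30 = 210 mm.
6 columns + 5 gutters: 6c + 5·6 = 210.
6c = 210 − 30 = 180, so c = 30 mm.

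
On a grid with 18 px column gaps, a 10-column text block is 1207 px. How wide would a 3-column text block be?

10 columns + 9 column gaps: 10c + 9·18 = 1207.
10c = 1207 − 162 = 1045, so c = 104.5 px.
Span of 3: 3·104.5 + 2·18 = 313.5 + 36 = 349.5 px.

349.5 px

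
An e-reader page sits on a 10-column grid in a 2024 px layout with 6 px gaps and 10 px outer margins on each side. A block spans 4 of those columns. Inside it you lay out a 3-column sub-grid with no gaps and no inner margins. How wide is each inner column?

Take off 20 px of margins, leaving 2004 px.
10 columns + 9 gaps: 10c + 9·6 = 2004.
10c = 2004 − 54 = 1950, so c = 195 px.
Span of 4: 4·195 + 3·6 = 780 + 18 = 798 px.
3d = 798 → d = 266 px.

266 px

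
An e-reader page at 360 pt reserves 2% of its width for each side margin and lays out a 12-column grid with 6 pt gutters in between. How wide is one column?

Margins: 2% × 360 = 7.2 pt each, so content = 360 − 14.4 = 345.6 pt.
345.6 − 11·6 = 279.6; ÷12 gives c = 23.3 pt.

23.3 pt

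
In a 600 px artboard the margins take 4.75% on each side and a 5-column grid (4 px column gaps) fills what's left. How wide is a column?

Each margin = 4.75% of 600 = 28.5 px; content = 600 − 2·28.5 = 543 px.
543 − 4·4 = 527; ÷5 gives c = 105.4 px.

105.4 px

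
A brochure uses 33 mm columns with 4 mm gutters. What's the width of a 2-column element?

2-column span = 2·33 + 1·4 = 70 mm.

70 mm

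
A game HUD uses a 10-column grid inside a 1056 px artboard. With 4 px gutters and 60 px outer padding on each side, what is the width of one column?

90 px

Inside the margins: 1056 − 120 = 936 px.
936 − 9·4 = 900; ÷10 gives c = 90 px.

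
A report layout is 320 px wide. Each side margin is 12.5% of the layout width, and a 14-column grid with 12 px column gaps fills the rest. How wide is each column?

320 × (1 − 2·12.5%) = 320 × 75% = 240 px for the columns.
240 − 13·12 = 84; ÷14 gives c = 6 px.

6 px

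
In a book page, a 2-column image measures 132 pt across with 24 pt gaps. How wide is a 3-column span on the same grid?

210 pt

2 columns + 1 gap: 2c + 1·24 = 132.
2c = 132 − 24 = 108, so c = 54 pt.
Span of 3: 3·54 + 2·24 = 162 + 48 = 210 pt.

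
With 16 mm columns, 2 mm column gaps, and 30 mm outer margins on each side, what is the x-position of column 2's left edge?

48 mm

Column 2 starts at margin + 1·(column + gutter) = 30 + 1·18 = 48 mm.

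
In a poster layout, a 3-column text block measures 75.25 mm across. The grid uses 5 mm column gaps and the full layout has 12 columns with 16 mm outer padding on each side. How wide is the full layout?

348 mm

75.25 − 2·5 = 65.25; ÷3 gives c = 21.75 mm.
Layout = 2·16 + 12·21.75 + 11·5 = 32 + 261 + 55 = 348 mm.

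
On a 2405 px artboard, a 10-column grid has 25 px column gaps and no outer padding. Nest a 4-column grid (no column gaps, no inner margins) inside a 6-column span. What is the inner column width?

358.25 px

2405 − 9·25 = 2180; ÷10 gives c = 218 px.
6 columns plus 5 column gaps: 1308 + 125 = 1433 px.
1433 / 4 = 358.25 px per column.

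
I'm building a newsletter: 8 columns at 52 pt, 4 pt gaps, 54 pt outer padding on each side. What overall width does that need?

Adding margins, columns and gutters: 108 + 416 + 28 = 552 pt.

552 pt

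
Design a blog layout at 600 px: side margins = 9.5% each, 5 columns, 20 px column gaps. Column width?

81.2 px

600 × (1 − 2·9.5%) = 600 × 81% = 486 px for the columns.
5c + 4·20 = 486 → 5c = 406 → c = 81.2 px.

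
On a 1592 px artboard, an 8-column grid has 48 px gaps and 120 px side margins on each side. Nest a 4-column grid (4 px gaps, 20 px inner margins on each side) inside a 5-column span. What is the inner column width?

193.75 px

Outer content = 1592 − 2·120 = 1352 px.
8c + 7·48 = 1352 → 8c = 1016 → c = 127 px.
5-column span = 5·127 + 4·48 = 827 px.
Inner content = 827 − 2·20 = 787 px.
787 − 3·4 = 775; ÷4 gives d = 193.75 px.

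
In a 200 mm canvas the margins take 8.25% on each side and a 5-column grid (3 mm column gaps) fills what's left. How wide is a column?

31 mm

Each margin = 8.25% of 200 = 16.5 mm; content = 200 − 2·16.5 = 167 mm.
5 columns + 4 column gaps: 5c + 4·3 = 167.
5c = 167 − 12 = 155, so c = 31 mm.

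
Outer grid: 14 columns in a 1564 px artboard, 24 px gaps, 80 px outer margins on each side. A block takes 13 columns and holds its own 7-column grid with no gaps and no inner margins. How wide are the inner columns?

186 px

Outer content = 1564 − 2·80 = 1404 px.
14 columns + 13 gaps: 14c + 13·24 = 1404.
14c = 1404 − 312 = 1092, so c = 78 px.
13-column span = 13·78 + 12·24 = 1302 px.
1302 / 7 = 186 px per column.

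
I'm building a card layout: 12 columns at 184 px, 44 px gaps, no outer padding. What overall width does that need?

Summing: 2208 + 484 = 2692 px.

2692 px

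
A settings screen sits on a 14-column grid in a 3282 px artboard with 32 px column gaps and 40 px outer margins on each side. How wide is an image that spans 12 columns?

2740 px

Inside the margins: 3282 − 80 = 3202 px.
14 columns + 13 column gaps: 14c + 13·32 = 3202.
14c = 3202 − 416 = 2786, so c = 199 px.
Span of 12: 12·199 + 11·32 = 2388 + 352 = 2740 px.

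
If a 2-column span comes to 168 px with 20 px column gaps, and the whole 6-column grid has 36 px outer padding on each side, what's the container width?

2 columns + 1 column gap: 2c + 1·20 = 168.
2c = 168 − 20 = 148, so c = 74 px.
Total width: 2·36 + 6·74 + 5·20 = 616 px.

616 px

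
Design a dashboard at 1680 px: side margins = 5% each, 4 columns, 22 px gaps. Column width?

361.5 px

1680 × (1 − 2·5%) = 1680 × 90% = 1512 px for the columns.
Subtracting 3 gaps of 22 leaves 1446 for 4 columns, so c = 361.5 px.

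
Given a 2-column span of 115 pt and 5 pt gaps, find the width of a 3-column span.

175 pt

Subtracting 1 gap of 5 leaves 110 for 2 columns, so c = 55 pt.
3 columns plus 2 gaps: 165 + 10 = 175 pt.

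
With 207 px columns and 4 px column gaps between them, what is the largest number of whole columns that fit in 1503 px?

Each extra column adds 207 + 4 = 211 px.
(1503 + 4) / 211 = 7.14, so 7 columns fit.

7 columns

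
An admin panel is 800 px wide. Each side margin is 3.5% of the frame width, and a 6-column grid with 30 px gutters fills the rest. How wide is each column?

800 × (1 − 2·3.5%) = 800 × 93% = 744 px for the columns.
744 − 5·30 = 594; ÷6 gives c = 99 px.

99 px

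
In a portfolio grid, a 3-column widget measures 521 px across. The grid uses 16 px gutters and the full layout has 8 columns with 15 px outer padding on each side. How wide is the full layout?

1446 px

3 columns + 2 gutters: 3c + 2·16 = 521.
3c = 521 − 32 = 489, so c = 163 px.
Layout = 2·15 + 8·163 + 7·16 = 30 + 1304 + 112 = 1446 px.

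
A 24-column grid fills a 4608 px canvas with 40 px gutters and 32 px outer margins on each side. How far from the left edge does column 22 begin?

4043 px

Content = 4608 − 2·32 = 4544 px.
24 columns + 23 gutters: 24c + 23·40 = 4544.
24c = 4544 − 920 = 3624, so c = 151 px.
Column 22 starts at margin + 21·(column + gutter) = 32 + 21·191 = 4043 px.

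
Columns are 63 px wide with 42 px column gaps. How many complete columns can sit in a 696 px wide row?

7 columns: 7·63 + 6·42 = 693 px ≤ 696.
8 columns: 798 px > 696. So 7.

7 columns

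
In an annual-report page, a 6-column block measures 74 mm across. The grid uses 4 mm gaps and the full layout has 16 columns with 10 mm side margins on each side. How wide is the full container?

224 mm

74 − 5·4 = 54; ÷6 gives c = 9 mm.
Total width: 2·10 + 16·9 + 15·4 = 224 mm.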